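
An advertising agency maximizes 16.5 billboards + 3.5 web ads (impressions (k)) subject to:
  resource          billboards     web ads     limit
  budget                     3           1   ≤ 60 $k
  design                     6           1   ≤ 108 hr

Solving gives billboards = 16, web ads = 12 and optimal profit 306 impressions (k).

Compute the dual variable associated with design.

2

Both budget and design are binding at x*.
Dual feasibility on the basic columns requires 3·y_budget + 6·y_design = 16.5, 1·y_budget + 1·y_design = 3.5.
Solving: y_budget = 1.5, y_design = 2.
Shadow price of design = 2.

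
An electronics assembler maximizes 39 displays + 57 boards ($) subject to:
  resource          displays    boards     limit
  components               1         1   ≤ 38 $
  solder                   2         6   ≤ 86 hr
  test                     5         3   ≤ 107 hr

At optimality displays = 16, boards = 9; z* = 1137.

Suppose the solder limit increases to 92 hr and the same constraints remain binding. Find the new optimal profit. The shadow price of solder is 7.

Δb = 6, so new z* = 1137 + (7)·(6) = 1137 + 42 = 1179.

1179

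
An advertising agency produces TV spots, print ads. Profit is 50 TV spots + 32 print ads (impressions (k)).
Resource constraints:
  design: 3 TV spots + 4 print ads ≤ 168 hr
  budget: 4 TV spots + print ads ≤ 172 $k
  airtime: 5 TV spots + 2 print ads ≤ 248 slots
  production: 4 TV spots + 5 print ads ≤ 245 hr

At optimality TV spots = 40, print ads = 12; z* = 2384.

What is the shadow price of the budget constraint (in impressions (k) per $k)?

Check each constraint at x*: design 168/168 (tight); budget 172/172 (tight); airtime 224/248 (slack 24); production 220/245 (slack 25).
Slack constraints have shadow price 0 (complementary slackness).
From A_Bᵀ y = c: 3·y_design + 4·y_budget = 50; 4·y_design + 1·y_budget = 32.
→ y_design = 6 and y_budget = 8.
Shadow price of budget = 8.

8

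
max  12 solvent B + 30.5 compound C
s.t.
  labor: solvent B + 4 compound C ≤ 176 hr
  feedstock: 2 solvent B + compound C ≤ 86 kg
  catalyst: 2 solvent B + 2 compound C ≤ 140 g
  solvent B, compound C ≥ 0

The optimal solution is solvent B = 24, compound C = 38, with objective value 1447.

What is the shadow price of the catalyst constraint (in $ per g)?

Binding: labor and feedstock. Non-binding: catalyst (16 unused).
Slack constraints have shadow price 0 (complementary slackness).
The binding rows give the dual system: 1·y_labor + 2·y_feedstock = 12 and 4·y_labor + 1·y_feedstock = 30.5.
→ y_labor = 7 and y_feedstock = 2.5.
Shadow price of catalyst = 0.

0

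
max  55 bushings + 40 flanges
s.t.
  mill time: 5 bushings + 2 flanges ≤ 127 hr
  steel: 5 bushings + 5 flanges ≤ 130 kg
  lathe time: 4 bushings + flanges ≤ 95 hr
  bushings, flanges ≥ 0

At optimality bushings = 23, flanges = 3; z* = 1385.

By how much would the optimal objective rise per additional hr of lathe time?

Binding: steel and lathe time. Non-binding: mill time (6 unused).
By complementary slackness, y = 0 for the non-binding constraint.
From A_Bᵀ y = c: 5·y_steel + 4·y_lathe time = 55; 5·y_steel + 1·y_lathe time = 40.
This yields shadow prices y_steel = 7, y_lathe time = 5.
Shadow price of lathe time = 5.

5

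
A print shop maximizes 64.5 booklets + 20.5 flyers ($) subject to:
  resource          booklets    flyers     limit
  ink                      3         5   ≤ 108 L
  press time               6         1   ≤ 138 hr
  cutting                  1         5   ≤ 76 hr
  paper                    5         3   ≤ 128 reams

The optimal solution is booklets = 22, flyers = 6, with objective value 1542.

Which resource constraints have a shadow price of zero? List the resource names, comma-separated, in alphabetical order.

ink: 96/108 (slack 12)
press time: 138/138 (binding)
cutting: 52/76 (slack 24)
paper: 128/128 (binding)
By complementary slackness, a constraint with positive slack has shadow price 0 → cutting, ink.

cutting, ink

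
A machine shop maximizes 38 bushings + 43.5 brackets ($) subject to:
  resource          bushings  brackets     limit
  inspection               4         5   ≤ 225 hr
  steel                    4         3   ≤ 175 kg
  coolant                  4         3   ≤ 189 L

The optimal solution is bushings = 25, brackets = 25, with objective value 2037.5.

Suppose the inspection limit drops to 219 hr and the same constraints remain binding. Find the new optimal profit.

Binding: inspection and steel. Non-binding: coolant (14 unused).
Since coolant is not tight, its dual is 0.
The binding rows give the dual system: 4·y_inspection + 4·y_steel = 38 and 5·y_inspection + 3·y_steel = 43.5.
This yields shadow prices y_inspection = 7.5, y_steel = 2.
Δz = y_inspection·Δb = 7.5 × (-6) = -45, so new z* = 2037.5 − 45 = 1992.5.

1992.5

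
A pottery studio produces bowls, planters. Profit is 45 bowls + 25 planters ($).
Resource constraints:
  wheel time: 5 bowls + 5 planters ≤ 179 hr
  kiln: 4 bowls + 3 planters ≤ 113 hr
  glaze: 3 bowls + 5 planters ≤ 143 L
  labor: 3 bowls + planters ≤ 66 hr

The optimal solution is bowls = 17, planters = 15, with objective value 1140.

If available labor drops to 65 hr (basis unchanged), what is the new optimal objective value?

Check each constraint at x*: wheel time 160/179 (slack 19); kiln 113/113 (tight); glaze 126/143 (slack 17); labor 66/66 (tight).
Slack constraints have shadow price 0 (complementary slackness).
From A_Bᵀ y = c: 4·y_kiln + 3·y_labor = 45; 3·y_kiln + 1·y_labor = 25.
→ y_kiln = 6 and y_labor = 7.
Δz = y_labor·Δb = 7 × (-1) = -7, so new z* = 1140 − 7 = 1133.

1133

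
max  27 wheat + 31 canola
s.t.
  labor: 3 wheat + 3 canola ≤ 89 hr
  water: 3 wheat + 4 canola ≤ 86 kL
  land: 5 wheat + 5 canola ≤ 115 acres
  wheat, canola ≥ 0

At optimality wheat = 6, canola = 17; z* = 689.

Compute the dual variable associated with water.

4

At the optimum: labor uses 69 of 89 (slack = 20); water uses 86 of 86 (binding); land uses 115 of 115 (binding).
By complementary slackness, y = 0 for the non-binding constraint.
From A_Bᵀ y = c: 3·y_water + 5·y_land = 27; 4·y_water + 5·y_land = 31.
This yields shadow prices y_water = 4, y_land = 3.
Shadow price of water = 4.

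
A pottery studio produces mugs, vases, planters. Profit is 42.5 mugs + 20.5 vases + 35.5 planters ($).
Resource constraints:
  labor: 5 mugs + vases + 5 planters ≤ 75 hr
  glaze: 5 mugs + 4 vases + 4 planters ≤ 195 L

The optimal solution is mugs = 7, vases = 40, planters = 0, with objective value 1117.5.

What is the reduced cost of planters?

-3

At the optimum: labor uses 75 of 75 (binding); glaze uses 195 of 195 (binding).
The binding rows give the dual system: 5·y_labor + 5·y_glaze = 42.5 and 1·y_labor + 4·y_glaze = 20.5.
This yields shadow prices y_labor = 4.5, y_glaze = 4.
Reduced cost of planters: c₃ − yᵀa₃ = 35.5 − (4.5·5 + 4·4) = 35.5 − 38.5 = -3.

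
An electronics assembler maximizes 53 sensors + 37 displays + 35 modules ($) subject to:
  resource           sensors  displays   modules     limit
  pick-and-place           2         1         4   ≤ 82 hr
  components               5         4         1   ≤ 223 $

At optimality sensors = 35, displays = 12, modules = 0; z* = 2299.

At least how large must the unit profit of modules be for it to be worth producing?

Both pick-and-place and components are binding at x*.
The binding rows give the dual system: 2·y_pick-and-place + 5·y_components = 53 and 1·y_pick-and-place + 4·y_components = 37.
Solving: y_pick-and-place = 9, y_components = 7.
modules enters the basis when its profit ≥ yᵀa₃ = 9·4 + 7·1 = 43.

43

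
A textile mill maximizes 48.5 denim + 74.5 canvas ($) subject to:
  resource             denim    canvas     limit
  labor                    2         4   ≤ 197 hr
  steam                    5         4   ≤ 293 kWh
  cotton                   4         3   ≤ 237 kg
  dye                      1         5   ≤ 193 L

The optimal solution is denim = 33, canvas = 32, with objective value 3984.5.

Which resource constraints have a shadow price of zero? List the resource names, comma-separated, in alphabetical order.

cotton, labor

labor: 194/197 (slack 3)
steam: 293/293 (binding)
cotton: 228/237 (slack 9)
dye: 193/193 (binding)
By complementary slackness, a constraint with positive slack has shadow price 0 → cotton, labor.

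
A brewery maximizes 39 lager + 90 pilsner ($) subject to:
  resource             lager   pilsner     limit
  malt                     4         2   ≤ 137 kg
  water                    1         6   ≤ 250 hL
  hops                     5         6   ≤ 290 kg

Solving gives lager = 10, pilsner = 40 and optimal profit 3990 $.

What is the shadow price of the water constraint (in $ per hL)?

9

Check each constraint at x*: malt 120/137 (slack 17); water 250/250 (tight); hops 290/290 (tight).
By complementary slackness, y = 0 for the non-binding constraint.
Dual feasibility on the basic columns requires 1·y_water + 5·y_hops = 39, 6·y_water + 6·y_hops = 90.
Solving: y_water = 9, y_hops = 6.
Shadow price of water = 9.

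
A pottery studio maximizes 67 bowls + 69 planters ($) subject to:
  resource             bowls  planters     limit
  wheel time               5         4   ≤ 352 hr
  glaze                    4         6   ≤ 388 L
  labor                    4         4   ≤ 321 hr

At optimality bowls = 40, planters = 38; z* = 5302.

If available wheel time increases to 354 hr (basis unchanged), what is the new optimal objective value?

5320

Check each constraint at x*: wheel time 352/352 (tight); glaze 388/388 (tight); labor 312/321 (slack 9).
Slack constraints have shadow price 0 (complementary slackness).
Dual feasibility on the basic columns requires 5·y_wheel time + 4·y_glaze = 67, 4·y_wheel time + 6·y_glaze = 69.
This yields shadow prices y_wheel time = 9, y_glaze = 5.5.
Δz = y_wheel time·Δb = 9 × (2) = 18, so new z* = 5302 + 18 = 5320.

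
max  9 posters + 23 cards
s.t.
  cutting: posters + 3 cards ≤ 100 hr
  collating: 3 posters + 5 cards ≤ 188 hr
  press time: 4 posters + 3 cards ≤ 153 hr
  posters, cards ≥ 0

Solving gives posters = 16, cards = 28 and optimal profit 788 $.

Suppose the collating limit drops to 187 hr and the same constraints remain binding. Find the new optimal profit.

At the optimum: cutting uses 100 of 100 (binding); collating uses 188 of 188 (binding); press time uses 148 of 153 (slack = 5).
Slack constraints have shadow price 0 (complementary slackness).
Dual feasibility on the basic columns requires 1·y_cutting + 3·y_collating = 9, 3·y_cutting + 5·y_collating = 23.
Solving: y_cutting = 6, y_collating = 1.
Δz = y_collating·Δb = 1 × (-1) = -1, so new z* = 788 − 1 = 787.

787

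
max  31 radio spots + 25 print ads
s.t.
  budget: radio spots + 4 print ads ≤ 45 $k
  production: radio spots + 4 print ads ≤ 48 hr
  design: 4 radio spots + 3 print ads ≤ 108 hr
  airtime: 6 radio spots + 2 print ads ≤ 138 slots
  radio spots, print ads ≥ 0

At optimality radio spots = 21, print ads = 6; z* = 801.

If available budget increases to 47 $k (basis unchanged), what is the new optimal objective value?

809

Binding: budget and airtime. Non-binding: production (3 unused), design (6 unused).
Slack constraints have shadow price 0 (complementary slackness).
Dual feasibility on the basic columns requires 1·y_budget + 6·y_airtime = 31, 4·y_budget + 2·y_airtime = 25.
This yields shadow prices y_budget = 4, y_airtime = 4.5.
Δz = y_budget·Δb = 4 × (2) = 8, so new z* = 801 + 8 = 809.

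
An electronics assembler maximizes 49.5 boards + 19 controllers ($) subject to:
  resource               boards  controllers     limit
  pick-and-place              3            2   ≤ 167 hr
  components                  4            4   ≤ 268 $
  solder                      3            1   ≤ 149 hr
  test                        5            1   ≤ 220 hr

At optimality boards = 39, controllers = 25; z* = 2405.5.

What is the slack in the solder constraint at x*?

solder used = 3·39 + 1·25 = 142; slack = 149 − 142 = 7.

7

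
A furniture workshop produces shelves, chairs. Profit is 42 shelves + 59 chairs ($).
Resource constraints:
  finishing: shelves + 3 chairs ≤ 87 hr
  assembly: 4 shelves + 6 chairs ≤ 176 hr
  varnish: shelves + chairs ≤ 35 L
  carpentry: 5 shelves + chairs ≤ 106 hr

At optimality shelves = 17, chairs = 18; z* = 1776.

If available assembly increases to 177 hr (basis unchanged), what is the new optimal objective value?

1784.5

Check each constraint at x*: finishing 71/87 (slack 16); assembly 176/176 (tight); varnish 35/35 (tight); carpentry 103/106 (slack 3).
Slack constraints have shadow price 0 (complementary slackness).
The binding rows give the dual system: 4·y_assembly + 1·y_varnish = 42 and 6·y_assembly + 1·y_varnish = 59.
This yields shadow prices y_assembly = 8.5, y_varnish = 8.
Δz = y_assembly·Δb = 8.5 × (1) = 8.5, so new z* = 1776 + 8.5 = 1784.5.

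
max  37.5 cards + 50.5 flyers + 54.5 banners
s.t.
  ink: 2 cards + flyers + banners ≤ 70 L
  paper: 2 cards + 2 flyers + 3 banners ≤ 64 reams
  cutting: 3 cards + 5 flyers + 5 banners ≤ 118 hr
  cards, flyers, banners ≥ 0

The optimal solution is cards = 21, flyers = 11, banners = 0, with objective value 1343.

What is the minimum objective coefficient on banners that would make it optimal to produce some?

Binding: paper and cutting. Non-binding: ink (17 unused).
By complementary slackness, y = 0 for the non-binding constraint.
The binding rows give the dual system: 2·y_paper + 3·y_cutting = 37.5 and 2·y_paper + 5·y_cutting = 50.5.
→ y_paper = 9 and y_cutting = 6.5.
banners enters the basis when its profit ≥ yᵀa₃ = 9·3 + 6.5·5 = 59.5.

59.5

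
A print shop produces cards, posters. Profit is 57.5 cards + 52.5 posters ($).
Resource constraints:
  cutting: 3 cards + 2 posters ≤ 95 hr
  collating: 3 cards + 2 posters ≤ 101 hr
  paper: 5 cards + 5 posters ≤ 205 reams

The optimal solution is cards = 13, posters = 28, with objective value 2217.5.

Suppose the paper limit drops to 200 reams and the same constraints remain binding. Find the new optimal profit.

2175

At the optimum: cutting uses 95 of 95 (binding); collating uses 95 of 101 (slack = 6); paper uses 205 of 205 (binding).
Since collating is not tight, its dual is 0.
The binding rows give the dual system: 3·y_cutting + 5·y_paper = 57.5 and 2·y_cutting + 5·y_paper = 52.5.
Solving: y_cutting = 5, y_paper = 8.5.
Δz = y_paper·Δb = 8.5 × (-5) = -42.5, so new z* = 2217.5 − 42.5 = 2175.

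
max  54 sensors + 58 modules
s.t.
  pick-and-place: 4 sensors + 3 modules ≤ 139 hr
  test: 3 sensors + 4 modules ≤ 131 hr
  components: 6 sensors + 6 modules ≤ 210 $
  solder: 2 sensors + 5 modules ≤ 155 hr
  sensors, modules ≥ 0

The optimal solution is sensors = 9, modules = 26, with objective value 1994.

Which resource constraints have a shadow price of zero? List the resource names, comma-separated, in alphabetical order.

pick-and-place: 114/139 (slack 25)
test: 131/131 (binding)
components: 210/210 (binding)
solder: 148/155 (slack 7)
By complementary slackness, a constraint with positive slack has shadow price 0 → pick-and-place, solder.

pick-and-place, solder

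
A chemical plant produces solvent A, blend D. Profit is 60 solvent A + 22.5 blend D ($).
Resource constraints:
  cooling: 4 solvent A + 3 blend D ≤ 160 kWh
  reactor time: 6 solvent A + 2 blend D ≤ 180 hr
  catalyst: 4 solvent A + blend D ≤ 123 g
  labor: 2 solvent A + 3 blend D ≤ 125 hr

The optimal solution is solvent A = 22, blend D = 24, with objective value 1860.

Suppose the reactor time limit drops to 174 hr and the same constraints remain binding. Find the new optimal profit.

Check each constraint at x*: cooling 160/160 (tight); reactor time 180/180 (tight); catalyst 112/123 (slack 11); labor 116/125 (slack 9).
Slack constraints have shadow price 0 (complementary slackness).
From A_Bᵀ y = c: 4·y_cooling + 6·y_reactor time = 60; 3·y_cooling + 2·y_reactor time = 22.5.
Solving: y_cooling = 1.5, y_reactor time = 9.
Δz = y_reactor time·Δb = 9 × (-6) = -54, so new z* = 1860 − 54 = 1806.

1806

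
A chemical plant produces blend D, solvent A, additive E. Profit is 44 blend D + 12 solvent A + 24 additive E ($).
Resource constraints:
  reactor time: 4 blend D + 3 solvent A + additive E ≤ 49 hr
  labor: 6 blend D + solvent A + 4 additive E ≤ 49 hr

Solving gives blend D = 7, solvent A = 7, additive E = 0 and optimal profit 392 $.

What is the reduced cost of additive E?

At the optimum: reactor time uses 49 of 49 (binding); labor uses 49 of 49 (binding).
Dual feasibility on the basic columns requires 4·y_reactor time + 6·y_labor = 44, 3·y_reactor time + 1·y_labor = 12.
→ y_reactor time = 2 and y_labor = 6.
Reduced cost of additive E: c₃ − yᵀa₃ = 24 − (2·1 + 6·4) = 24 − 26 = -2.

-2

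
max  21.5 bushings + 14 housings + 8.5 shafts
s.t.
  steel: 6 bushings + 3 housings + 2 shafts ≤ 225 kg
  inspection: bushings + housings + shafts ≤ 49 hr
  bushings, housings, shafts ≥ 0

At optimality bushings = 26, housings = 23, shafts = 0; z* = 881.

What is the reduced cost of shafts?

At the optimum: steel uses 225 of 225 (binding); inspection uses 49 of 49 (binding).
From A_Bᵀ y = c: 6·y_steel + 1·y_inspection = 21.5; 3·y_steel + 1·y_inspection = 14.
This yields shadow prices y_steel = 2.5, y_inspection = 6.5.
Reduced cost of shafts: c₃ − yᵀa₃ = 8.5 − (2.5·2 + 6.5·1) = 8.5 − 11.5 = -3.

-3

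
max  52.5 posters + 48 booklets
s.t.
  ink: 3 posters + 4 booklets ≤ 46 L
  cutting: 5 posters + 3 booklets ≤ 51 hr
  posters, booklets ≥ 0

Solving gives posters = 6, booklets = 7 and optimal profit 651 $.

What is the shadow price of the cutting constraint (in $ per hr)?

6

At the optimum: ink uses 46 of 46 (binding); cutting uses 51 of 51 (binding).
From A_Bᵀ y = c: 3·y_ink + 5·y_cutting = 52.5; 4·y_ink + 3·y_cutting = 48.
Solving: y_ink = 7.5, y_cutting = 6.
Shadow price of cutting = 6.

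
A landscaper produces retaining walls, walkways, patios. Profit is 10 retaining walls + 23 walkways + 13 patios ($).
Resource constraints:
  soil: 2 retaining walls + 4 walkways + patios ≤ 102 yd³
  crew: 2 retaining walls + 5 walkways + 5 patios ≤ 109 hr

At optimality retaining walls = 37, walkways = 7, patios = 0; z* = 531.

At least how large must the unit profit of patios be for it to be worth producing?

Both soil and crew are binding at x*.
From A_Bᵀ y = c: 2·y_soil + 2·y_crew = 10; 4·y_soil + 5·y_crew = 23.
Solving: y_soil = 2, y_crew = 3.
patios enters the basis when its profit ≥ yᵀa₃ = 2·1 + 3·5 = 17.

17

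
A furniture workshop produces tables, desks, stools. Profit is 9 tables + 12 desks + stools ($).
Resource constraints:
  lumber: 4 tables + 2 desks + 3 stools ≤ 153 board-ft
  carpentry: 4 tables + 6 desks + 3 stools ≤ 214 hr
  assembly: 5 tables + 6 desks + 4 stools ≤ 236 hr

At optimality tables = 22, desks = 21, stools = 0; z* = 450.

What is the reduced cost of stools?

At the optimum: lumber uses 130 of 153 (slack = 23); carpentry uses 214 of 214 (binding); assembly uses 236 of 236 (binding).
Slack constraints have shadow price 0 (complementary slackness).
Dual feasibility on the basic columns requires 4·y_carpentry + 5·y_assembly = 9, 6·y_carpentry + 6·y_assembly = 12.
→ y_carpentry = 1 and y_assembly = 1.
Reduced cost of stools: c₃ − yᵀa₃ = 1 − (1·3 + 1·4) = 1 − 7 = -6.

-6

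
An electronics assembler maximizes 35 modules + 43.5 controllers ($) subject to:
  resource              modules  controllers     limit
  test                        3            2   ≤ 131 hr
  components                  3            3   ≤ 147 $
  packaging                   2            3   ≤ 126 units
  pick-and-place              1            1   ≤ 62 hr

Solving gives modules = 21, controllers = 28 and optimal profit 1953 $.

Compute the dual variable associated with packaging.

8.5

Binding: components and packaging. Non-binding: test (12 unused), pick-and-place (13 unused).
Slack constraints have shadow price 0 (complementary slackness).
From A_Bᵀ y = c: 3·y_components + 2·y_packaging = 35; 3·y_components + 3·y_packaging = 43.5.
Solving: y_components = 6, y_packaging = 8.5.
Shadow price of packaging = 8.5.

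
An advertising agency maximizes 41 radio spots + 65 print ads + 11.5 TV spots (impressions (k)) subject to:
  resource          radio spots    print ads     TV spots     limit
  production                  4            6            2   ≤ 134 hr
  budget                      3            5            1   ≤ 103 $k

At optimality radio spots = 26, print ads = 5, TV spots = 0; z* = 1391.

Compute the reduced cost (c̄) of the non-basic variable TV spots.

Both production and budget are binding at x*.
Dual feasibility on the basic columns requires 4·y_production + 3·y_budget = 41, 6·y_production + 5·y_budget = 65.
This yields shadow prices y_production = 5, y_budget = 7.
Reduced cost of TV spots: c₃ − yᵀa₃ = 11.5 − (5·2 + 7·1) = 11.5 − 17 = -5.5.

-5.5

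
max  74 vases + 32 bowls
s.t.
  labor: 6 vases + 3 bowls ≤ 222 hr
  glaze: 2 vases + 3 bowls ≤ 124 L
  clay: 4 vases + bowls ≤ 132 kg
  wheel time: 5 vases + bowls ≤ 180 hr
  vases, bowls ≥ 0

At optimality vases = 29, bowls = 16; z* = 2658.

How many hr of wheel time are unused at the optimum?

19

wheel time used = 5·29 + 1·16 = 161; slack = 180 − 161 = 19.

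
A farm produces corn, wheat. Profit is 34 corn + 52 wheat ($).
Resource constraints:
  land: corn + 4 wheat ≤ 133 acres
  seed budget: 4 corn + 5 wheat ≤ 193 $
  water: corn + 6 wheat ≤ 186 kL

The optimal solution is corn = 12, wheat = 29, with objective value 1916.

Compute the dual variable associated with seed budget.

At the optimum: land uses 128 of 133 (slack = 5); seed budget uses 193 of 193 (binding); water uses 186 of 186 (binding).
Since land is not tight, its dual is 0.
Dual feasibility on the basic columns requires 4·y_seed budget + 1·y_water = 34, 5·y_seed budget + 6·y_water = 52.
This yields shadow prices y_seed budget = 8, y_water = 2.
Shadow price of seed budget = 8.

8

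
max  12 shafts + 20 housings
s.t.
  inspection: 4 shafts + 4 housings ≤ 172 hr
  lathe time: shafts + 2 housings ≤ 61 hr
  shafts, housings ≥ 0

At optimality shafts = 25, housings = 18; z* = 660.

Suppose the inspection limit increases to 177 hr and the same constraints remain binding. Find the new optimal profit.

665

Both inspection and lathe time are binding at x*.
Dual feasibility on the basic columns requires 4·y_inspection + 1·y_lathe time = 12, 4·y_inspection + 2·y_lathe time = 20.
Solving: y_inspection = 1, y_lathe time = 8.
Δz = y_inspection·Δb = 1 × (5) = 5, so new z* = 660 + 5 = 665.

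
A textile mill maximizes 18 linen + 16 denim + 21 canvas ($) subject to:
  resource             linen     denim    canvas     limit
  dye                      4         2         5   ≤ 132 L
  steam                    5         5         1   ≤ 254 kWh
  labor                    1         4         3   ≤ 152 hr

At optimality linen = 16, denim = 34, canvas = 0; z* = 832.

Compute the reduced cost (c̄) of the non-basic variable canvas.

Binding: dye and labor. Non-binding: steam (4 unused).
Slack constraints have shadow price 0 (complementary slackness).
Dual feasibility on the basic columns requires 4·y_dye + 1·y_labor = 18, 2·y_dye + 4·y_labor = 16.
Solving: y_dye = 4, y_labor = 2.
Reduced cost of canvas: c₃ − yᵀa₃ = 21 − (4·5 + 2·3) = 21 − 26 = -5.

-5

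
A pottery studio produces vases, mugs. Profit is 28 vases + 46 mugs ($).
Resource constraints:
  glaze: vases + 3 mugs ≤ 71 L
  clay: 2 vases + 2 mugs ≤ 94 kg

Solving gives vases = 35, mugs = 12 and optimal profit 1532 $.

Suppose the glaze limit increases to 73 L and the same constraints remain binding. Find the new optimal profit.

1550

At the optimum: glaze uses 71 of 71 (binding); clay uses 94 of 94 (binding).
The binding rows give the dual system: 1·y_glaze + 2·y_clay = 28 and 3·y_glaze + 2·y_clay = 46.
This yields shadow prices y_glaze = 9, y_clay = 9.5.
Δz = y_glaze·Δb = 9 × (2) = 18, so new z* = 1532 + 18 = 1550.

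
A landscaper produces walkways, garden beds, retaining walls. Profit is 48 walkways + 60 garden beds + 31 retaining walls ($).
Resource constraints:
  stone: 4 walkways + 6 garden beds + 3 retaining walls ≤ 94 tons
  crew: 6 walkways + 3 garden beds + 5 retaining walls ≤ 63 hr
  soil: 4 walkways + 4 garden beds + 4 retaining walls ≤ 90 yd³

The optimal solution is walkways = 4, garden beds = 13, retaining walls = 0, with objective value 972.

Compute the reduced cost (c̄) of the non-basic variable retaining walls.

-6

Check each constraint at x*: stone 94/94 (tight); crew 63/63 (tight); soil 68/90 (slack 22).
Slack constraints have shadow price 0 (complementary slackness).
Dual feasibility on the basic columns requires 4·y_stone + 6·y_crew = 48, 6·y_stone + 3·y_crew = 60.
This yields shadow prices y_stone = 9, y_crew = 2.
Reduced cost of retaining walls: c₃ − yᵀa₃ = 31 − (9·3 + 2·5) = 31 − 37 = -6.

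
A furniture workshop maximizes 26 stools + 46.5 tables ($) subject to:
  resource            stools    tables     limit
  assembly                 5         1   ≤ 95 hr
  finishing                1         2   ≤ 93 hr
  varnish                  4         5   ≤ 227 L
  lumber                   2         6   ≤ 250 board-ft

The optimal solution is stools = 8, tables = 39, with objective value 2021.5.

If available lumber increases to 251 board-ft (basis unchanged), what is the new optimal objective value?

2025.5

At the optimum: assembly uses 79 of 95 (slack = 16); finishing uses 86 of 93 (slack = 7); varnish uses 227 of 227 (binding); lumber uses 250 of 250 (binding).
Since assembly, finishing are not tight, their duals are 0.
Dual feasibility on the basic columns requires 4·y_varnish + 2·y_lumber = 26, 5·y_varnish + 6·y_lumber = 46.5.
→ y_varnish = 4.5 and y_lumber = 4.
Δz = y_lumber·Δb = 4 × (1) = 4, so new z* = 2021.5 + 4 = 2025.5.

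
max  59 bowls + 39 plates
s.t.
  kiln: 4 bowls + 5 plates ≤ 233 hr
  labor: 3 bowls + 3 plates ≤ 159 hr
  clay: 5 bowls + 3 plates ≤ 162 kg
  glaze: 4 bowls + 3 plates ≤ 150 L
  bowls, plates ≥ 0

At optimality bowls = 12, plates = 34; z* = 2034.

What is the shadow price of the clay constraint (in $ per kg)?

Binding: clay and glaze. Non-binding: kiln (15 unused), labor (21 unused).
Slack constraints have shadow price 0 (complementary slackness).
From A_Bᵀ y = c: 5·y_clay + 4·y_glaze = 59; 3·y_clay + 3·y_glaze = 39.
Solving: y_clay = 7, y_glaze = 6.
Shadow price of clay = 7.

7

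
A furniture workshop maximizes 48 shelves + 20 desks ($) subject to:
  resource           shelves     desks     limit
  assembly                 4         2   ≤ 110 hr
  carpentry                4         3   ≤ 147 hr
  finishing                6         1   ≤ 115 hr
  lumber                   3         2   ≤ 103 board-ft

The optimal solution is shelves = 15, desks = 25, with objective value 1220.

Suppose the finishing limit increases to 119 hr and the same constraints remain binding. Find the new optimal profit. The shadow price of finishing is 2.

Δb = 4, so new z* = 1220 + (2)·(4) = 1220 + 8 = 1228.

1228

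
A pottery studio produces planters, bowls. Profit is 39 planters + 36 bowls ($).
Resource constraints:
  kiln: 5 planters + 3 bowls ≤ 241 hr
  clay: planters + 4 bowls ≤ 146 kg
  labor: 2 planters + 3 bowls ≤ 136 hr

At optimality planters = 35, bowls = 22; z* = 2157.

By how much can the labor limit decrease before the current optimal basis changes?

39.6

Binding constraints: kiln, labor. The basis is B = [[5,3],[2,3]] with det 9.
Per unit decrease in labor, x* moves by d = (0.3333, -0.5556).
The basis stays optimal until bowls reaches 0; allowable decrease = 39.6 hr.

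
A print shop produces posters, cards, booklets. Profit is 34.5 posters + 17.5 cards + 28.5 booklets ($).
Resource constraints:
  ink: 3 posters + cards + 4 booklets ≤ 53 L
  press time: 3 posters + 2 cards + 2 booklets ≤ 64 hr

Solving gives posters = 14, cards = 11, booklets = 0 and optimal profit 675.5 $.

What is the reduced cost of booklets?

-5.5

Check each constraint at x*: ink 53/53 (tight); press time 64/64 (tight).
Dual feasibility on the basic columns requires 3·y_ink + 3·y_press time = 34.5, 1·y_ink + 2·y_press time = 17.5.
This yields shadow prices y_ink = 5.5, y_press time = 6.
Reduced cost of booklets: c₃ − yᵀa₃ = 28.5 − (5.5·4 + 6·2) = 28.5 − 34 = -5.5.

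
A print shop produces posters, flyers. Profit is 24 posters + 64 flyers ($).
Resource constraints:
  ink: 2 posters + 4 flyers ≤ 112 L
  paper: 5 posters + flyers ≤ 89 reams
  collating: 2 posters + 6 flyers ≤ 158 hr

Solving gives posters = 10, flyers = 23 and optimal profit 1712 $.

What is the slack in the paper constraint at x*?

paper used = 5·10 + 1·23 = 73; slack = 89 − 73 = 16.

16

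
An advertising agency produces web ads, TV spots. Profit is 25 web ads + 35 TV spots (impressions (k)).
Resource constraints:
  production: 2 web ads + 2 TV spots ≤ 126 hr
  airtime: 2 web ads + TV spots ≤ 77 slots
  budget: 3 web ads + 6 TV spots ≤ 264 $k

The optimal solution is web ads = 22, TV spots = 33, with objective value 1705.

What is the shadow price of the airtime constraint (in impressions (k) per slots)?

5

At the optimum: production uses 110 of 126 (slack = 16); airtime uses 77 of 77 (binding); budget uses 264 of 264 (binding).
By complementary slackness, y = 0 for the non-binding constraint.
The binding rows give the dual system: 2·y_airtime + 3·y_budget = 25 and 1·y_airtime + 6·y_budget = 35.
This yields shadow prices y_airtime = 5, y_budget = 5.
Shadow price of airtime = 5.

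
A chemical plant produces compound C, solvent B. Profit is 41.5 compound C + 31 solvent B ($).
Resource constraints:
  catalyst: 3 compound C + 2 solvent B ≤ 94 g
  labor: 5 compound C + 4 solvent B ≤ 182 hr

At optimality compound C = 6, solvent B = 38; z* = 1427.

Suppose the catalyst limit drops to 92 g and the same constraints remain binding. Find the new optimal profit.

At the optimum: catalyst uses 94 of 94 (binding); labor uses 182 of 182 (binding).
From A_Bᵀ y = c: 3·y_catalyst + 5·y_labor = 41.5; 2·y_catalyst + 4·y_labor = 31.
This yields shadow prices y_catalyst = 5.5, y_labor = 5.
Δz = y_catalyst·Δb = 5.5 × (-2) = -11, so new z* = 1427 − 11 = 1416.

1416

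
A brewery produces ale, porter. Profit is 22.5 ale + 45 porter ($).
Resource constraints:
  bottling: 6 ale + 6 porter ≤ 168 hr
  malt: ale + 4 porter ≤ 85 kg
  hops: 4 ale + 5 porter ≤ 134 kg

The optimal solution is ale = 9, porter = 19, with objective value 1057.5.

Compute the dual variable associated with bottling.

2.5

Binding: bottling and malt. Non-binding: hops (3 unused).
By complementary slackness, y = 0 for the non-binding constraint.
From A_Bᵀ y = c: 6·y_bottling + 1·y_malt = 22.5; 6·y_bottling + 4·y_malt = 45.
→ y_bottling = 2.5 and y_malt = 7.5.
Shadow price of bottling = 2.5.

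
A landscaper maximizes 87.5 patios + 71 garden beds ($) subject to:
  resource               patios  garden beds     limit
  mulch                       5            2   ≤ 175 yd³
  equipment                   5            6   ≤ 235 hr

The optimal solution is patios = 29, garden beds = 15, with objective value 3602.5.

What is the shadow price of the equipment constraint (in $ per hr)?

Both mulch and equipment are binding at x*.
Dual feasibility on the basic columns requires 5·y_mulch + 5·y_equipment = 87.5, 2·y_mulch + 6·y_equipment = 71.
Solving: y_mulch = 8.5, y_equipment = 9.
Shadow price of equipment = 9.

9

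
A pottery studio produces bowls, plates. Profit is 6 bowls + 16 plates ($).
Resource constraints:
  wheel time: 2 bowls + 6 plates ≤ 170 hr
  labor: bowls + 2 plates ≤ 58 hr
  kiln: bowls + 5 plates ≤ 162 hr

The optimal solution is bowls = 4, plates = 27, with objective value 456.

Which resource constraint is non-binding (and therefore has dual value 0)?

wheel time: 170/170 (binding)
labor: 58/58 (binding)
kiln: 139/162 (slack 23)
By complementary slackness, a constraint with positive slack has shadow price 0 → kiln.

kiln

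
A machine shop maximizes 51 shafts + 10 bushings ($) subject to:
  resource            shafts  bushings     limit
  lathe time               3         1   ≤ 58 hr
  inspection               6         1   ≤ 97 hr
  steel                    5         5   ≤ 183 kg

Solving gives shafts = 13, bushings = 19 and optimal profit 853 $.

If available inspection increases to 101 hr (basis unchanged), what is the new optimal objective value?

Binding: lathe time and inspection. Non-binding: steel (23 unused).
Since steel is not tight, its dual is 0.
The binding rows give the dual system: 3·y_lathe time + 6·y_inspection = 51 and 1·y_lathe time + 1·y_inspection = 10.
→ y_lathe time = 3 and y_inspection = 7.
Δz = y_inspection·Δb = 7 × (4) = 28, so new z* = 853 + 28 = 881.

881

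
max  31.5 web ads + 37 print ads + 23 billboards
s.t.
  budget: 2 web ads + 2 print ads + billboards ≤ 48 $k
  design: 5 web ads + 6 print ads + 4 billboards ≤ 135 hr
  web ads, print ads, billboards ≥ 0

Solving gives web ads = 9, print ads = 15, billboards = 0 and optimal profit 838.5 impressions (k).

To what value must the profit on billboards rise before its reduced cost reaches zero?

24

Both budget and design are binding at x*.
Dual feasibility on the basic columns requires 2·y_budget + 5·y_design = 31.5, 2·y_budget + 6·y_design = 37.
→ y_budget = 2 and y_design = 5.5.
billboards enters the basis when its profit ≥ yᵀa₃ = 2·1 + 5.5·4 = 24.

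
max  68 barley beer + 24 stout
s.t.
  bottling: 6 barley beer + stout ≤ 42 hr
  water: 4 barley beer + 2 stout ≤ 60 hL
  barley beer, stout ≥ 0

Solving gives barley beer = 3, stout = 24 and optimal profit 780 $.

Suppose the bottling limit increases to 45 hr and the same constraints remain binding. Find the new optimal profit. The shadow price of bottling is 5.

Δb = 3, so new z* = 780 + (5)·(3) = 780 + 15 = 795.

795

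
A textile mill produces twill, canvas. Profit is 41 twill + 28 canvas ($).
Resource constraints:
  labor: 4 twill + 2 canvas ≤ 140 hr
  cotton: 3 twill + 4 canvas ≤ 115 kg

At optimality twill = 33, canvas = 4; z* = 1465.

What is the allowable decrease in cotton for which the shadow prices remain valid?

10

Binding constraints: labor, cotton. The basis is B = [[4,2],[3,4]] with det 10.
Per unit decrease in cotton, x* moves by d = (0.2, -0.4).
The basis stays optimal until canvas reaches 0; allowable decrease = 10 kg.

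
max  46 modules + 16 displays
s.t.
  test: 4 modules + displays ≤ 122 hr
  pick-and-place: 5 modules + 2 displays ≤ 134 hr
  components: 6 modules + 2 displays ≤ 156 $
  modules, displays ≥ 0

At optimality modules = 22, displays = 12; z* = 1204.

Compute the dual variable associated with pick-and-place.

2

Check each constraint at x*: test 100/122 (slack 22); pick-and-place 134/134 (tight); components 156/156 (tight).
Since test is not tight, its dual is 0.
Dual feasibility on the basic columns requires 5·y_pick-and-place + 6·y_components = 46, 2·y_pick-and-place + 2·y_components = 16.
Solving: y_pick-and-place = 2, y_components = 6.
Shadow price of pick-and-place = 2.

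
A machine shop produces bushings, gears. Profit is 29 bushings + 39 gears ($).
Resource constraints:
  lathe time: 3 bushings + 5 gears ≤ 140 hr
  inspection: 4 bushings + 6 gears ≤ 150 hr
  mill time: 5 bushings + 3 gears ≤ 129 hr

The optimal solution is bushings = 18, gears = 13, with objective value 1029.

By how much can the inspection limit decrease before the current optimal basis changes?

46.8

Binding constraints: inspection, mill time. The basis is B = [[4,6],[5,3]] with det -18.
Per unit decrease in inspection, x* moves by d = (0.1667, -0.2778).
The basis stays optimal until gears reaches 0; allowable decrease = 46.8 hr.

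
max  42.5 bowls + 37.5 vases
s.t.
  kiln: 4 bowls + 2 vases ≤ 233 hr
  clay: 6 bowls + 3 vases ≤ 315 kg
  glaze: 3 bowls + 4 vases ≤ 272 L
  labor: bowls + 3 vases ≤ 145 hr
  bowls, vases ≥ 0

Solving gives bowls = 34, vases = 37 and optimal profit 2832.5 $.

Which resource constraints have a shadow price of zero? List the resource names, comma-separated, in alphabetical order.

kiln: 210/233 (slack 23)
clay: 315/315 (binding)
glaze: 250/272 (slack 22)
labor: 145/145 (binding)
By complementary slackness, a constraint with positive slack has shadow price 0 → glaze, kiln.

glaze, kiln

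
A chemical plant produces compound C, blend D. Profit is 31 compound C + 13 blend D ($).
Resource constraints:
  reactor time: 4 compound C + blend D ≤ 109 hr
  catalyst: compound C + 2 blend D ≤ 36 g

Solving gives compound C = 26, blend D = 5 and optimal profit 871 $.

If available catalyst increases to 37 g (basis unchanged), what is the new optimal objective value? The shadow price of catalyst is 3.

Δb = 1, so new z* = 871 + (3)·(1) = 871 + 3 = 874.

874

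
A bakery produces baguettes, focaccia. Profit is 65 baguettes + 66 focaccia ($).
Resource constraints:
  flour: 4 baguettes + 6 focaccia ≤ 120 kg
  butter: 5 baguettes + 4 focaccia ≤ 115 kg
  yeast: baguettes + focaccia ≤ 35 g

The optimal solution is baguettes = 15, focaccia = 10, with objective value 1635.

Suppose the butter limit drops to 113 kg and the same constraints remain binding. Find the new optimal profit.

Binding: flour and butter. Non-binding: yeast (10 unused).
Since yeast is not tight, its dual is 0.
Dual feasibility on the basic columns requires 4·y_flour + 5·y_butter = 65, 6·y_flour + 4·y_butter = 66.
Solving: y_flour = 5, y_butter = 9.
Δz = y_butter·Δb = 9 × (-2) = -18, so new z* = 1635 − 18 = 1617.

1617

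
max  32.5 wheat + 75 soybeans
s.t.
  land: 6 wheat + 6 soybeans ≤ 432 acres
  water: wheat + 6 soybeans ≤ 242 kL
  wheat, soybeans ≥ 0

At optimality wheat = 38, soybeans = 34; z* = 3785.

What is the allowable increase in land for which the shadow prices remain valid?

1020

Binding constraints: land, water. The basis is B = [[6,6],[1,6]] with det 30.
Per unit increase in land, x* moves by d = (0.2, -0.0333).
The basis stays optimal until soybeans reaches 0; allowable increase = 1020 acres.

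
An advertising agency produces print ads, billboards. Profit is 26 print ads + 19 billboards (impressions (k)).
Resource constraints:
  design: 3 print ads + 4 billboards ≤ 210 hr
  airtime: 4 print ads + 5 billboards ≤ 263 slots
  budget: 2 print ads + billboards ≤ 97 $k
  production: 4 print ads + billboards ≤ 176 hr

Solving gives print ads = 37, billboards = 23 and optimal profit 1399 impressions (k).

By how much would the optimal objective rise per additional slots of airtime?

Check each constraint at x*: design 203/210 (slack 7); airtime 263/263 (tight); budget 97/97 (tight); production 171/176 (slack 5).
Slack constraints have shadow price 0 (complementary slackness).
The binding rows give the dual system: 4·y_airtime + 2·y_budget = 26 and 5·y_airtime + 1·y_budget = 19.
This yields shadow prices y_airtime = 2, y_budget = 9.
Shadow price of airtime = 2.

2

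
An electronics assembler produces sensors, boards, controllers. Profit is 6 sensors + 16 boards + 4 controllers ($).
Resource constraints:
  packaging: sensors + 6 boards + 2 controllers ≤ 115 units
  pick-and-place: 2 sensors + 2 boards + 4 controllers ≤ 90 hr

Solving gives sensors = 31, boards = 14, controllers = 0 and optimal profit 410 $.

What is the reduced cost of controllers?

-8

Both packaging and pick-and-place are binding at x*.
The binding rows give the dual system: 1·y_packaging + 2·y_pick-and-place = 6 and 6·y_packaging + 2·y_pick-and-place = 16.
Solving: y_packaging = 2, y_pick-and-place = 2.
Reduced cost of controllers: c₃ − yᵀa₃ = 4 − (2·2 + 2·4) = 4 − 12 = -8.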